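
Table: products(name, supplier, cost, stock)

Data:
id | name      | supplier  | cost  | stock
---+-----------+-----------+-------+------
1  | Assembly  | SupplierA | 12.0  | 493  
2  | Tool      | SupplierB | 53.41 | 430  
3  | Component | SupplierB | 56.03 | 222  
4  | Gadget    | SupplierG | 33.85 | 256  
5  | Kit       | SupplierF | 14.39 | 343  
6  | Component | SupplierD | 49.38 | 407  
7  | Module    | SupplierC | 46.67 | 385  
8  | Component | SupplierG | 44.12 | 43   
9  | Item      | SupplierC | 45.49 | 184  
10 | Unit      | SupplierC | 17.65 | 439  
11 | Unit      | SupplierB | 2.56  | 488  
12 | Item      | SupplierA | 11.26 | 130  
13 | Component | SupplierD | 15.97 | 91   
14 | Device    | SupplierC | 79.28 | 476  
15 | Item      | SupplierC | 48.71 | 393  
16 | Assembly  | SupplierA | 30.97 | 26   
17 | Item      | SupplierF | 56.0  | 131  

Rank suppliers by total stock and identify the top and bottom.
SELECT supplier, SUM(stock)
FROM products
GROUP BY supplier
ORDER BY SUM(stock)

All groups:
  SupplierG: 299
  SupplierF: 474
  SupplierD: 498
  SupplierA: 649
  SupplierB: 1140
  SupplierC: 1877

Highest: SupplierC (1877)
Lowest: SupplierG (299)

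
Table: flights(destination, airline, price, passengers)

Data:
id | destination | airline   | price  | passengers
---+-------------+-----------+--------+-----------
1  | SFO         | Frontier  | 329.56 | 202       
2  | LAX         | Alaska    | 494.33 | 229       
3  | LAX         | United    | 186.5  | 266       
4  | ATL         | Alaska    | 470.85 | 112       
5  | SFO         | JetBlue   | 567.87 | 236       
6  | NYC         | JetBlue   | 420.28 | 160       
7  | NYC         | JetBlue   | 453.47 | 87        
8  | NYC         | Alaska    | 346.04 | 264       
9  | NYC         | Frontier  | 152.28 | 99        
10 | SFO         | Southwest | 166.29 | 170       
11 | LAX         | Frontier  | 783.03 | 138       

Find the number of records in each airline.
SELECT airline, COUNT(*) as count
FROM flights
GROUP BY airline

Result:
  Alaska: 3
  Frontier: 3
  JetBlue: 3
  Southwest: 1
  United: 1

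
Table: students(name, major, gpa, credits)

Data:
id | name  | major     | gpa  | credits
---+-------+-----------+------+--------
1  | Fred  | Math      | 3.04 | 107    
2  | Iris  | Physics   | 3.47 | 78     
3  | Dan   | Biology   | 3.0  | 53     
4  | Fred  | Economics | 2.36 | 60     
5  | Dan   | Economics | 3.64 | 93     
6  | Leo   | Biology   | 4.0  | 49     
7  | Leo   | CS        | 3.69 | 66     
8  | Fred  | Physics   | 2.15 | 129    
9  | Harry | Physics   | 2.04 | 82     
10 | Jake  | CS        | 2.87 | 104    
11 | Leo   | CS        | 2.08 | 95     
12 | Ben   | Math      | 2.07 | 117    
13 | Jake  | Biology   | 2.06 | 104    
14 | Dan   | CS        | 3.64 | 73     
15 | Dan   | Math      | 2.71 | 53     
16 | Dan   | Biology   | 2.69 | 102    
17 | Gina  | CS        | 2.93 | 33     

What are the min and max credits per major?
SELECT major, MIN(credits), MAX(credits)
FROM students
GROUP BY major

Result:
  Biology: min=49, max=104
  CS: min=33, max=104
  Economics: min=60, max=93
  Math: min=53, max=117
  Physics: min=78, max=129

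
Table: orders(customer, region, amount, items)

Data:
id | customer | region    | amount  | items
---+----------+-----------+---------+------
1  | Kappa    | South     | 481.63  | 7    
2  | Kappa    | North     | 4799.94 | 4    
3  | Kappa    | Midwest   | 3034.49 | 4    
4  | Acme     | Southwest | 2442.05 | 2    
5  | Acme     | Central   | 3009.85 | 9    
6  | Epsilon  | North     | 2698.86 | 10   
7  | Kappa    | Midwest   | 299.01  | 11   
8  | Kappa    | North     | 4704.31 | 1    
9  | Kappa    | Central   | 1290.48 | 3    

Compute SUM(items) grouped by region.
SELECT region, SUM(items) as result
FROM orders
GROUP BY region

Result:
  Central: 12
  Midwest: 15
  North: 15
  South: 7
  Southwest: 2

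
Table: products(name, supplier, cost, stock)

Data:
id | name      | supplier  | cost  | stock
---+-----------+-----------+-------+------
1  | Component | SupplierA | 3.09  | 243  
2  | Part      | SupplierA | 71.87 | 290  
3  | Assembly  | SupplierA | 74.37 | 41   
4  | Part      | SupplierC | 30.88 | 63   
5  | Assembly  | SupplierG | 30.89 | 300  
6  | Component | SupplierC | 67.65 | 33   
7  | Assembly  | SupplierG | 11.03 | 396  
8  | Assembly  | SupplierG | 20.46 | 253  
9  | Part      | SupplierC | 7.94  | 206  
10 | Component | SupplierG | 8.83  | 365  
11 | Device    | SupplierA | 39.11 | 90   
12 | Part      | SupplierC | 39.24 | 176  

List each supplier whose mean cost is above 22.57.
SELECT supplier, AVG(cost)
FROM products
GROUP BY supplier
HAVING AVG(cost) > 22.57

Result:
  SupplierA: avg=47.11
  SupplierC: avg=36.43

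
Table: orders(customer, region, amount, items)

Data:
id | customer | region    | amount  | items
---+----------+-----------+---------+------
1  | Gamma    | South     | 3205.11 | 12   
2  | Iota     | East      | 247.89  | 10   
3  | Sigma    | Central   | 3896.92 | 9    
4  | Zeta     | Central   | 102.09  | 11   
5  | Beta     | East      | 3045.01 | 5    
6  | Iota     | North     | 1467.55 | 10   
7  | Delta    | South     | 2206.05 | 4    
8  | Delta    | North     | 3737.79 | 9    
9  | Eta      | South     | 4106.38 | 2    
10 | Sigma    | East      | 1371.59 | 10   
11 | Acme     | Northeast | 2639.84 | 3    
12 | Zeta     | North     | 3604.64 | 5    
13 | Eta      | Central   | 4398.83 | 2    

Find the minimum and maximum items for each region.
SELECT region, MIN(items), MAX(items)
FROM orders
GROUP BY region

Result:
  Central: min=2, max=11
  East: min=5, max=10
  North: min=5, max=10
  Northeast: min=3, max=3
  South: min=2, max=12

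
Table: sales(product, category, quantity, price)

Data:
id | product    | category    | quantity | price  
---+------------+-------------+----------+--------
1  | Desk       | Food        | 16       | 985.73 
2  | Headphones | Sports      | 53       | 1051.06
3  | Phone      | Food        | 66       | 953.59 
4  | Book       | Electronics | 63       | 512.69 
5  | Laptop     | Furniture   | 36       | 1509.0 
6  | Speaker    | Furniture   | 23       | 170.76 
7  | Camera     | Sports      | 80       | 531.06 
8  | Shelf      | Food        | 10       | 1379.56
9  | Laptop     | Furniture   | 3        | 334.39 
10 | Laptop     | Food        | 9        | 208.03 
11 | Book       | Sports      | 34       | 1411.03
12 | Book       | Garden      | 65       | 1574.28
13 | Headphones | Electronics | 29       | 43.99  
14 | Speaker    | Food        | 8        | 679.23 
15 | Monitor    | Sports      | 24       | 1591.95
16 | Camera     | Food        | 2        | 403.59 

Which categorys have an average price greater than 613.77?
SELECT category, AVG(price)
FROM sales
GROUP BY category
HAVING AVG(price) > 613.77

Result:
  Food: avg=768.29
  Furniture: avg=671.38
  Garden: avg=1574.28
  Sports: avg=1146.28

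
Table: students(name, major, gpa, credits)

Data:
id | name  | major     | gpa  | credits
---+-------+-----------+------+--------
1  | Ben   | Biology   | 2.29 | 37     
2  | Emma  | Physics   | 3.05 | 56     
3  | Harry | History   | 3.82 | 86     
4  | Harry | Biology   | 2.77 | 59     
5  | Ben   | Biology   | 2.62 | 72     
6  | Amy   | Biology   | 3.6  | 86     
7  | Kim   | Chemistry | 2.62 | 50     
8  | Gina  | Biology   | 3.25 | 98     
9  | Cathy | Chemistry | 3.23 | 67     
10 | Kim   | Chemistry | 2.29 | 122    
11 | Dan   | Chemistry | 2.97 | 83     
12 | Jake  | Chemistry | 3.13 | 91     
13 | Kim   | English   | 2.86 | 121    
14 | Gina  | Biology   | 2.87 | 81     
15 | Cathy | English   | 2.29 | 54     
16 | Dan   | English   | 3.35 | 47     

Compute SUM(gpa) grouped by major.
SELECT major, SUM(gpa) as result
FROM students
GROUP BY major

Result:
  Biology: 17.40
  Chemistry: 14.24
  English: 8.50
  History: 3.82
  Physics: 3.05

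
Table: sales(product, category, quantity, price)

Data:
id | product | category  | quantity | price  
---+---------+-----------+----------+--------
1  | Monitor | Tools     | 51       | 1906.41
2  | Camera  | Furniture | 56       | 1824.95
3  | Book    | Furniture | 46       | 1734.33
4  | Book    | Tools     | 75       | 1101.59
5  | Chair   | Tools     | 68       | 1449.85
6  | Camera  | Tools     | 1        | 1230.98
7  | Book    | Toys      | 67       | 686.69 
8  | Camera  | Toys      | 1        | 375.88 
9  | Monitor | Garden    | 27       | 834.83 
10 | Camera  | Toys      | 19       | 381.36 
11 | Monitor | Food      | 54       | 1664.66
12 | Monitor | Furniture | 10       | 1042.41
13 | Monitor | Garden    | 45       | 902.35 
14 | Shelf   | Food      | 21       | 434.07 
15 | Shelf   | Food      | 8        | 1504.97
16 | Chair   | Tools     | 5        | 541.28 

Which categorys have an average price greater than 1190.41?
SELECT category, AVG(price)
FROM sales
GROUP BY category
HAVING AVG(price) > 1190.41

Result:
  Food: avg=1201.23
  Furniture: avg=1533.90
  Tools: avg=1246.02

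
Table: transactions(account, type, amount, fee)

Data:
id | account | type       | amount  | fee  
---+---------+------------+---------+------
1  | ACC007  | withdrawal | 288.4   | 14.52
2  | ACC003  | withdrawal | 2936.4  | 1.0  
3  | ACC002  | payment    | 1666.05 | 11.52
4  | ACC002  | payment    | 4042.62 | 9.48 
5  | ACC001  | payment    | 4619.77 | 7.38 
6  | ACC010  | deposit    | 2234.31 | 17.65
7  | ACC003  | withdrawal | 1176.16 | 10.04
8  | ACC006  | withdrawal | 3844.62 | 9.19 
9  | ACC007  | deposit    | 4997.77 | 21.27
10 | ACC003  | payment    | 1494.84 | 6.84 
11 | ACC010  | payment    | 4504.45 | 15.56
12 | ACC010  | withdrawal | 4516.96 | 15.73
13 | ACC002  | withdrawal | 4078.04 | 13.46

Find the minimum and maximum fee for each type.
SELECT type, MIN(fee), MAX(fee)
FROM transactions
GROUP BY type

Result:
  deposit: min=17.65, max=21.27
  payment: min=6.84, max=15.56
  withdrawal: min=1.00, max=15.73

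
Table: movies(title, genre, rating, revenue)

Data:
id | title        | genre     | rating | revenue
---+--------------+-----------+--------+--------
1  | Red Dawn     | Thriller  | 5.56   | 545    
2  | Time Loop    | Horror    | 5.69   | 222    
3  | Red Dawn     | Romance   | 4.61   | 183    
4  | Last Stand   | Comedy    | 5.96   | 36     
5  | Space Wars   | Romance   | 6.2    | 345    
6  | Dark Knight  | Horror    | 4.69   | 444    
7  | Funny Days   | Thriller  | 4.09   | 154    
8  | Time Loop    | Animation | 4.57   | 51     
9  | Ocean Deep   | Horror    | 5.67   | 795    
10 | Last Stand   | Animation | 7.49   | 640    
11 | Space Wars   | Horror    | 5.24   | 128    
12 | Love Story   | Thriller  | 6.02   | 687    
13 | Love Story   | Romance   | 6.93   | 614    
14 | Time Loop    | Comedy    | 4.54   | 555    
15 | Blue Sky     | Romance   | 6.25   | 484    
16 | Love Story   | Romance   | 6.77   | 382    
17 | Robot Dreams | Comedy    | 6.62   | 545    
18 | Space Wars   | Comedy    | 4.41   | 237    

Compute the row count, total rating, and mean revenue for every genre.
SELECT genre,
       COUNT(*) as cnt,
       SUM(rating) as total_rating,
       AVG(revenue) as avg_revenue
FROM movies
GROUP BY genre

Result:
  Animation: 2 records, 12.06 total rating, 345.50 avg revenue
  Comedy: 4 records, 21.53 total rating, 343.25 avg revenue
  Horror: 4 records, 21.29 total rating, 397.25 avg revenue
  Romance: 5 records, 30.76 total rating, 401.60 avg revenue
  Thriller: 3 records, 15.67 total rating, 462.00 avg revenue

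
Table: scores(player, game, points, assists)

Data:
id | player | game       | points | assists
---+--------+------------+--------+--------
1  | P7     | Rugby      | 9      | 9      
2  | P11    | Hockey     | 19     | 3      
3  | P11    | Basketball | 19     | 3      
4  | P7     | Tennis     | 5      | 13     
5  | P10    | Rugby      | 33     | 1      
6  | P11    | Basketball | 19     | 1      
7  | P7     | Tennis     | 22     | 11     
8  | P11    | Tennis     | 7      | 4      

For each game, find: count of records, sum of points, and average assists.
SELECT game,
       COUNT(*) as cnt,
       SUM(points) as total_points,
       AVG(assists) as avg_assists
FROM scores
GROUP BY game

Result:
  Basketball: 2 records, 38 total points, 2.00 avg assists
  Hockey: 1 records, 19 total points, 3.00 avg assists
  Rugby: 2 records, 42 total points, 5.00 avg assists
  Tennis: 3 records, 34 total points, 9.33 avg assists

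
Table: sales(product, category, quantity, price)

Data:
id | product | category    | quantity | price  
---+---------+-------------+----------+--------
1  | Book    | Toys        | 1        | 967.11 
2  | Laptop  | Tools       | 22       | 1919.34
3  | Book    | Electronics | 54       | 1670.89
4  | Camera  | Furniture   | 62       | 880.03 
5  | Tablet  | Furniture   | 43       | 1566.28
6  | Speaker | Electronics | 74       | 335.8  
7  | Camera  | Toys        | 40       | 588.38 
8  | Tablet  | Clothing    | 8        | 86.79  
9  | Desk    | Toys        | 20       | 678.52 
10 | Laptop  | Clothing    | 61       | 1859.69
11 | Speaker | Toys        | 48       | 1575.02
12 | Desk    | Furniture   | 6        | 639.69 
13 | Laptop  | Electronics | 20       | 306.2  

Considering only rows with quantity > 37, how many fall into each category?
SELECT category, COUNT(*)
FROM sales
WHERE quantity > 37
GROUP BY category

Note: WHERE filters rows before grouping.

Result:
  Clothing: 1
  Electronics: 2
  Furniture: 2
  Toys: 2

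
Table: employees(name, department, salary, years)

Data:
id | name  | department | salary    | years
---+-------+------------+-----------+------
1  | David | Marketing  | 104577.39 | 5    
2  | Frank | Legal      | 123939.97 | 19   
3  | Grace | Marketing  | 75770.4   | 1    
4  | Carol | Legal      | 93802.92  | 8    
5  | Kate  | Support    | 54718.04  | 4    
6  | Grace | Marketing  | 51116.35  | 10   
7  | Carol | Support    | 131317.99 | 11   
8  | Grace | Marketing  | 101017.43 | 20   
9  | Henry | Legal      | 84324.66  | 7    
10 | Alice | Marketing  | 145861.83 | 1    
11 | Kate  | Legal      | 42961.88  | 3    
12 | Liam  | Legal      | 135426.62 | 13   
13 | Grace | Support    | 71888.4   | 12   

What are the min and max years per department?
SELECT department, MIN(years), MAX(years)
FROM employees
GROUP BY department

Result:
  Legal: min=3, max=19
  Marketing: min=1, max=20
  Support: min=4, max=12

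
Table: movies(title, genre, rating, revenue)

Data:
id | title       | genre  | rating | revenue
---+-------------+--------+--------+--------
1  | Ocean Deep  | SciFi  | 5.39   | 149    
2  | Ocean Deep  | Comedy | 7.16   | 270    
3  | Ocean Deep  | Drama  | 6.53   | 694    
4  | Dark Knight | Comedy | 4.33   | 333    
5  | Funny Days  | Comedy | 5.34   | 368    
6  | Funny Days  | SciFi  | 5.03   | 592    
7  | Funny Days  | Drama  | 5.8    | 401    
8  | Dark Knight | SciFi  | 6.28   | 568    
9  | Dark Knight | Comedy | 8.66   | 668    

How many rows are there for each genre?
SELECT genre, COUNT(*) as count
FROM movies
GROUP BY genre

Result:
  Comedy: 4
  Drama: 2
  SciFi: 3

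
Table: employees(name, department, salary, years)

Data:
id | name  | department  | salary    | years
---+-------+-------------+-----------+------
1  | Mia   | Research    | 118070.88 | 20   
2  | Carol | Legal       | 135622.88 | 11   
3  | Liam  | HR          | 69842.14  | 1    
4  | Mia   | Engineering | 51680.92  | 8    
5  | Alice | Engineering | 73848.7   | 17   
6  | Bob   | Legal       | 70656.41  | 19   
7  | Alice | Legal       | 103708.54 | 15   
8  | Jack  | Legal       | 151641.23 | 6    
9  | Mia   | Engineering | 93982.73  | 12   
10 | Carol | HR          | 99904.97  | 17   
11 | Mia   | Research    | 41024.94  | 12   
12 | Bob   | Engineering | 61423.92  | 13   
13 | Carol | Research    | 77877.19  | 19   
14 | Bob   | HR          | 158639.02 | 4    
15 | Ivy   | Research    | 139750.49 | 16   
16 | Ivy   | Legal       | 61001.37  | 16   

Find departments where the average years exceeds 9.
SELECT department, AVG(years)
FROM employees
GROUP BY department
HAVING AVG(years) > 9

Result:
  Engineering: avg=12.50
  Legal: avg=13.40
  Research: avg=16.75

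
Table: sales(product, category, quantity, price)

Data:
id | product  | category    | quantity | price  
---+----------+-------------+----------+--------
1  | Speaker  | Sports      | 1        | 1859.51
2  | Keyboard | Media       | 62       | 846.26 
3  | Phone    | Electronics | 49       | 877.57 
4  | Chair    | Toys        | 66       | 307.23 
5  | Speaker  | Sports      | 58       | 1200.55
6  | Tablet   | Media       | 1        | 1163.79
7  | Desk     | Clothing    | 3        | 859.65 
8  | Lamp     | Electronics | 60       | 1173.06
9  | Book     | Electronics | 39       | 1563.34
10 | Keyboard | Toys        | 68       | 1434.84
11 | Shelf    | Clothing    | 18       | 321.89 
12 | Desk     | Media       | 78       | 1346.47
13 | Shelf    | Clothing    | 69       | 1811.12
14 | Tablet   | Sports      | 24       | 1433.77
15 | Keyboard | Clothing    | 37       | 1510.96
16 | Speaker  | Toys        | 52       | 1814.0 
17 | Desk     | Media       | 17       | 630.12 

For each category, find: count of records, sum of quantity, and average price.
SELECT category,
       COUNT(*) as cnt,
       SUM(quantity) as total_quantity,
       AVG(price) as avg_price
FROM sales
GROUP BY category

Result:
  Clothing: 4 records, 127 total quantity, 1125.91 avg price
  Electronics: 3 records, 148 total quantity, 1204.66 avg price
  Media: 4 records, 158 total quantity, 996.66 avg price
  Sports: 3 records, 83 total quantity, 1497.94 avg price
  Toys: 3 records, 186 total quantity, 1185.36 avg price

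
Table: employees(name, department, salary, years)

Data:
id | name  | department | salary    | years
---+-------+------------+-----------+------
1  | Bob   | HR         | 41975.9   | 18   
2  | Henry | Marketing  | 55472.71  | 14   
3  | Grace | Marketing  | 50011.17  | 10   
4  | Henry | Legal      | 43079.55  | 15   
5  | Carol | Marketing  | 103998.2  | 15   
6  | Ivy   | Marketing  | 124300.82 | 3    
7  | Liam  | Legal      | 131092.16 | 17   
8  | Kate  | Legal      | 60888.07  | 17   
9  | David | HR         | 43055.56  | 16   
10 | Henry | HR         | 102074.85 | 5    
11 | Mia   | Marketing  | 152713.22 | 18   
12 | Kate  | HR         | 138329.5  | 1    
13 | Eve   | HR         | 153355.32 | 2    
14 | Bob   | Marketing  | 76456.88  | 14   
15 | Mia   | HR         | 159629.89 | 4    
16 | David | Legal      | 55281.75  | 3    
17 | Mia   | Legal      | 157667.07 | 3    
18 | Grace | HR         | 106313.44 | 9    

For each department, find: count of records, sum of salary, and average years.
SELECT department,
       COUNT(*) as cnt,
       SUM(salary) as total_salary,
       AVG(years) as avg_years
FROM employees
GROUP BY department

Result:
  HR: 7 records, 744734.46 total salary, 7.86 avg years
  Legal: 5 records, 448008.60 total salary, 11.00 avg years
  Marketing: 6 records, 562953.00 total salary, 12.33 avg years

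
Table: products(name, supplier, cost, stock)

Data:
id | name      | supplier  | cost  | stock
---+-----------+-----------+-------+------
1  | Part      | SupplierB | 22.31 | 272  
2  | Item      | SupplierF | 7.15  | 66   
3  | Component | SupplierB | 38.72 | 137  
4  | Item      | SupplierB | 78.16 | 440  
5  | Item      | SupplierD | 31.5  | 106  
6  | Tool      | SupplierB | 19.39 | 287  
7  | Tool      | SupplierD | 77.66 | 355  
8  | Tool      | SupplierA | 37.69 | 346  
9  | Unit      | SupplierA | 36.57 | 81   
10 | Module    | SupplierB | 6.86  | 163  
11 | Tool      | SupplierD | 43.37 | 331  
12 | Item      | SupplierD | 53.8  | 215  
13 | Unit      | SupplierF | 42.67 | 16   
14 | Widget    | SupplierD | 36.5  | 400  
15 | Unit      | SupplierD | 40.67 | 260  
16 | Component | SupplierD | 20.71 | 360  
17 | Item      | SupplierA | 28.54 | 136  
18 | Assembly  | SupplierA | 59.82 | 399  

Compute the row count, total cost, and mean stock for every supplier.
SELECT supplier,
       COUNT(*) as cnt,
       SUM(cost) as total_cost,
       AVG(stock) as avg_stock
FROM products
GROUP BY supplier

Result:
  SupplierA: 4 records, 162.62 total cost, 240.50 avg stock
  SupplierB: 5 records, 165.44 total cost, 259.80 avg stock
  SupplierD: 7 records, 304.21 total cost, 289.57 avg stock
  SupplierF: 2 records, 49.82 total cost, 41.00 avg stock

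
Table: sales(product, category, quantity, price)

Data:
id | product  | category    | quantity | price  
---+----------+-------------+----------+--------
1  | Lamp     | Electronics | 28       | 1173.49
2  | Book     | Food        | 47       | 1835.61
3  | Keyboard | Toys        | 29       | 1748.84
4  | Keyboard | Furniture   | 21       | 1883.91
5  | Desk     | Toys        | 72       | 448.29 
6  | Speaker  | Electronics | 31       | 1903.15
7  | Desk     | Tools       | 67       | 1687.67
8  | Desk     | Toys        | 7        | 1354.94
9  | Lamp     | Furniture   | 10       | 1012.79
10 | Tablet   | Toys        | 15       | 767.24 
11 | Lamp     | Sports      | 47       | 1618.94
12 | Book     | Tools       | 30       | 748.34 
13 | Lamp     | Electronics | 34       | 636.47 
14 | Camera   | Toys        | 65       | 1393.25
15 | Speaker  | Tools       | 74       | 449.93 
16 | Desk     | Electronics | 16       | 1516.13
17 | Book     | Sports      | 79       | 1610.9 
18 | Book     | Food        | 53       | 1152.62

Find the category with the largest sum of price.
SELECT category, SUM(price) as val
FROM sales
GROUP BY category
ORDER BY val DESC
LIMIT 1

Result: Toys with sum(price) = 5712.56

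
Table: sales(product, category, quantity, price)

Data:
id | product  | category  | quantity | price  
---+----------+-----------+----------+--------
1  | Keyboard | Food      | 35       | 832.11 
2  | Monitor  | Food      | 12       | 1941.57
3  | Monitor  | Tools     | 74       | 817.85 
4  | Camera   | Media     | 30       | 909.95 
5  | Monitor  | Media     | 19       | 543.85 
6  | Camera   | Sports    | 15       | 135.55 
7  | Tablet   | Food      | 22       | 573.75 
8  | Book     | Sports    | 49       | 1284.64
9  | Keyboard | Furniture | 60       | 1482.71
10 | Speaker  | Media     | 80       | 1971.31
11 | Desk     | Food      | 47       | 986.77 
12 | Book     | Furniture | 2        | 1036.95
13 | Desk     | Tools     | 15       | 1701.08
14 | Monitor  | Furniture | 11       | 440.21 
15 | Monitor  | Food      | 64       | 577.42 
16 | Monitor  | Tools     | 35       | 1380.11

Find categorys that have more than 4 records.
SELECT category, COUNT(*) as cnt
FROM sales
GROUP BY category
HAVING COUNT(*) > 4

Result:
  Food: 5

Note: HAVING filters groups after aggregation, WHERE filters rows before.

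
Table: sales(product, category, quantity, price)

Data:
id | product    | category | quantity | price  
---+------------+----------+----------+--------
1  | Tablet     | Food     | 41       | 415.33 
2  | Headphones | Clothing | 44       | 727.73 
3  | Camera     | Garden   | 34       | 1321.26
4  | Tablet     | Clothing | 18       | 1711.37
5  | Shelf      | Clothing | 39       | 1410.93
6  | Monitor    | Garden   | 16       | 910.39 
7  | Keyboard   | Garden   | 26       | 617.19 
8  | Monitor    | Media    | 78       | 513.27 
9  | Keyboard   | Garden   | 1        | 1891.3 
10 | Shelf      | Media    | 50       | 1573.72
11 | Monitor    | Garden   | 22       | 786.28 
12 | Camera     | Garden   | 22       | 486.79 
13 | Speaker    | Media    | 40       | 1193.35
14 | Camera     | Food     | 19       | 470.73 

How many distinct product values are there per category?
SELECT category, COUNT(DISTINCT product)
FROM sales
GROUP BY category

Result:
  Clothing: 3 distinct
  Food: 2 distinct
  Garden: 3 distinct
  Media: 3 distinct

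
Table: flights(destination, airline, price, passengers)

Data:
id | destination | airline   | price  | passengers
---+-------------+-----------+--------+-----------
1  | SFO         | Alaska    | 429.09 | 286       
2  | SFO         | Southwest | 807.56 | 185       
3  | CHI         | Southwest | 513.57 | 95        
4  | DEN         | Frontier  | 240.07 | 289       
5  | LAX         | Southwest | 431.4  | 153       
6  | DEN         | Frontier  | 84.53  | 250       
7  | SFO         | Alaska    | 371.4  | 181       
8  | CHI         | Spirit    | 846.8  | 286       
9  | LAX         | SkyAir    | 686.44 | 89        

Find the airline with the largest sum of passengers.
SELECT airline, SUM(passengers) as val
FROM flights
GROUP BY airline
ORDER BY val DESC
LIMIT 1

Result: Frontier with sum(passengers) = 539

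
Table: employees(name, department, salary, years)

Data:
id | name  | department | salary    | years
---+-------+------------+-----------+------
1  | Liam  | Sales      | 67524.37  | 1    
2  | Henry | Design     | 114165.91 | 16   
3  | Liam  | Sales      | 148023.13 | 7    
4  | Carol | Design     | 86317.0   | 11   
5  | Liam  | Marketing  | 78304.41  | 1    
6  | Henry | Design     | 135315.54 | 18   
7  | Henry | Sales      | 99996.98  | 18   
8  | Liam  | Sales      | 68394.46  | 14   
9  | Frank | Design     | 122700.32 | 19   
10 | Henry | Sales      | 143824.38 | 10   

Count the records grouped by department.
SELECT department, COUNT(*) as count
FROM employees
GROUP BY department

Result:
  Design: 4
  Marketing: 1
  Sales: 5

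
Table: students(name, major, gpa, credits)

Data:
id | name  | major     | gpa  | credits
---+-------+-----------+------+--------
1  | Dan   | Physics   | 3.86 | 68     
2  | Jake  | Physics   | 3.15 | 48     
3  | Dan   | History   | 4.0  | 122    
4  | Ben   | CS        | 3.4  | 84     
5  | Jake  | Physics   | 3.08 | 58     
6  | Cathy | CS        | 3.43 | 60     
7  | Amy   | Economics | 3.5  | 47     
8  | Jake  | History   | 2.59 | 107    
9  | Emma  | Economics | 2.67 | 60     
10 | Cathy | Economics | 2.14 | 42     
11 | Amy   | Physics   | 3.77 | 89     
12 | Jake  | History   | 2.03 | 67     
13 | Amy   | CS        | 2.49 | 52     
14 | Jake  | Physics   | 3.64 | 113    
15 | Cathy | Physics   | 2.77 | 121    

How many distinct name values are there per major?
SELECT major, COUNT(DISTINCT name)
FROM students
GROUP BY major

Result:
  CS: 3 distinct
  Economics: 3 distinct
  History: 2 distinct
  Physics: 4 distinct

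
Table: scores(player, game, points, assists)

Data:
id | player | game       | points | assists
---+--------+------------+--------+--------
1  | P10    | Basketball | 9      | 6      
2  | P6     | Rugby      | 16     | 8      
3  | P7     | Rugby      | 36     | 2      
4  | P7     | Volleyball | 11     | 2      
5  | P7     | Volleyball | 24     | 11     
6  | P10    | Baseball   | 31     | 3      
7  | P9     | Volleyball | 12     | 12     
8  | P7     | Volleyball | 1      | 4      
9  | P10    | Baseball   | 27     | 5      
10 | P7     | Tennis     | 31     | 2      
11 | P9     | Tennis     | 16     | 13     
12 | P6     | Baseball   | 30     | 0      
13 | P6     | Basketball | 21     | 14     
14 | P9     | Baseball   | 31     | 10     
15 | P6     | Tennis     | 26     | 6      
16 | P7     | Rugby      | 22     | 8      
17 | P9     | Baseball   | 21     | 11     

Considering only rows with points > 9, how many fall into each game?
SELECT game, COUNT(*)
FROM scores
WHERE points > 9
GROUP BY game

Note: WHERE filters rows before grouping.

Result:
  Baseball: 5
  Basketball: 1
  Rugby: 3
  Tennis: 3
  Volleyball: 3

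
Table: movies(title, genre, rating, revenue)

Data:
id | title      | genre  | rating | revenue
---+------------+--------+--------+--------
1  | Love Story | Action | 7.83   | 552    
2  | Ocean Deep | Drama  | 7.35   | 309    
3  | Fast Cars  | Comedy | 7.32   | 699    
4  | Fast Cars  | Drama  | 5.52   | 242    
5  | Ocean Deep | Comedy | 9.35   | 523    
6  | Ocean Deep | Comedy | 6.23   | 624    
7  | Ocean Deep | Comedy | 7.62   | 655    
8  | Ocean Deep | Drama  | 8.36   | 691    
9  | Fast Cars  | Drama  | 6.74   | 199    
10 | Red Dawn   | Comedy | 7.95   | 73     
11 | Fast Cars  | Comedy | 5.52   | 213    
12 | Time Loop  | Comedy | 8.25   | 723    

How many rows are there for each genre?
SELECT genre, COUNT(*) as count
FROM movies
GROUP BY genre

Result:
  Action: 1
  Comedy: 7
  Drama: 4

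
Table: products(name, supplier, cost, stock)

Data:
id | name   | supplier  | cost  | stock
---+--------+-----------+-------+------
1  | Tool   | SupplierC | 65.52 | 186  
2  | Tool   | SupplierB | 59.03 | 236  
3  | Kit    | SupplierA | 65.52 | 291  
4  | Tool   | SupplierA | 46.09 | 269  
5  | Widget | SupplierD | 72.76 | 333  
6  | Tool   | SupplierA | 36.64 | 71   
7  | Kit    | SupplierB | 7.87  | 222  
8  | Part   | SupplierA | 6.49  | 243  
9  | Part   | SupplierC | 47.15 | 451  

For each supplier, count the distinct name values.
SELECT supplier, COUNT(DISTINCT name)
FROM products
GROUP BY supplier

Result:
  SupplierA: 3 distinct
  SupplierB: 2 distinct
  SupplierC: 2 distinct
  SupplierD: 1 distinct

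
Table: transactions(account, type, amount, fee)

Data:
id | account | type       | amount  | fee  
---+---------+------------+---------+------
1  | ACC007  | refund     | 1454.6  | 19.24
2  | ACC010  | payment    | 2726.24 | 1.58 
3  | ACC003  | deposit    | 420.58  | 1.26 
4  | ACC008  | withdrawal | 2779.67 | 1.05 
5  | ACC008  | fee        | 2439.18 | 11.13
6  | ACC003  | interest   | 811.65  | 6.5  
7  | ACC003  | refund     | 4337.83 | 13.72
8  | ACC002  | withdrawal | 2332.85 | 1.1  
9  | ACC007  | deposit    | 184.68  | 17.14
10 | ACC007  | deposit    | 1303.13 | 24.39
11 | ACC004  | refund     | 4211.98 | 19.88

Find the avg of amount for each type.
SELECT type, AVG(amount) as result
FROM transactions
GROUP BY type

Result:
  deposit: 636.13
  fee: 2439.18
  interest: 811.65
  payment: 2726.24
  refund: 3334.80
  withdrawal: 2556.26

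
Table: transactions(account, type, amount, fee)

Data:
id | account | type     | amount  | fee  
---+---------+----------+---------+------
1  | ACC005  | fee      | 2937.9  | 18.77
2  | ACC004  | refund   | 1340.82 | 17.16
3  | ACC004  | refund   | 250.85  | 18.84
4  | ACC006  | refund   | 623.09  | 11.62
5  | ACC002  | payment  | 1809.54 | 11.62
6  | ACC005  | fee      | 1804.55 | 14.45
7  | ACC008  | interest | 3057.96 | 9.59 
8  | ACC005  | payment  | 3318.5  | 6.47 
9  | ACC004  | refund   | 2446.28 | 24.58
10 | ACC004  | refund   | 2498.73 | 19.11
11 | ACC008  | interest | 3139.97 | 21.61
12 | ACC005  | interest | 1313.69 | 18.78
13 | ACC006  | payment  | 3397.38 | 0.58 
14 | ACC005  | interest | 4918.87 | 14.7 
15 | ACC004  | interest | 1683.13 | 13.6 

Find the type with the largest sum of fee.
SELECT type, SUM(fee) as val
FROM transactions
GROUP BY type
ORDER BY val DESC
LIMIT 1

Result: refund with sum(fee) = 91.31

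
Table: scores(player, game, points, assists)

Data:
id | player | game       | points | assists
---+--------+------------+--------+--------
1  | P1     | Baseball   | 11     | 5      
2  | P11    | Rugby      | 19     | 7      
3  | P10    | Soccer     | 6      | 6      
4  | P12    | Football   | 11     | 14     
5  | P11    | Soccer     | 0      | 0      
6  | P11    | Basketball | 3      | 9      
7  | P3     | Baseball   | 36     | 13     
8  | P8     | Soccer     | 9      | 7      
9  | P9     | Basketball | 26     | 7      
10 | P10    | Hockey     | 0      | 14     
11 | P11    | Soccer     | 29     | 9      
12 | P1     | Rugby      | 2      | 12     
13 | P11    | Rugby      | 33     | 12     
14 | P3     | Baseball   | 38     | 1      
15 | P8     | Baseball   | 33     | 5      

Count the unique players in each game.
SELECT game, COUNT(DISTINCT player)
FROM scores
GROUP BY game

Result:
  Baseball: 3 distinct
  Basketball: 2 distinct
  Football: 1 distinct
  Hockey: 1 distinct
  Rugby: 2 distinct
  Soccer: 3 distinct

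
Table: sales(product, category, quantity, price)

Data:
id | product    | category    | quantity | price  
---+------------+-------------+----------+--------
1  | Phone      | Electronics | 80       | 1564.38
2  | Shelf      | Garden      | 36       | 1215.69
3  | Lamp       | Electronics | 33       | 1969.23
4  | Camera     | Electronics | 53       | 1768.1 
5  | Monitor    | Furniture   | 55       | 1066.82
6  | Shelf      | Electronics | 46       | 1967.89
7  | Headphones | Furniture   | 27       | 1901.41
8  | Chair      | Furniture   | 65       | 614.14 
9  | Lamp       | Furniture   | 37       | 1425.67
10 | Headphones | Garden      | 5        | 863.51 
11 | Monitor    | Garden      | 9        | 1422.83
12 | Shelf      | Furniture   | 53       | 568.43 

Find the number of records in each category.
SELECT category, COUNT(*) as count
FROM sales
GROUP BY category

Result:
  Electronics: 4
  Furniture: 5
  Garden: 3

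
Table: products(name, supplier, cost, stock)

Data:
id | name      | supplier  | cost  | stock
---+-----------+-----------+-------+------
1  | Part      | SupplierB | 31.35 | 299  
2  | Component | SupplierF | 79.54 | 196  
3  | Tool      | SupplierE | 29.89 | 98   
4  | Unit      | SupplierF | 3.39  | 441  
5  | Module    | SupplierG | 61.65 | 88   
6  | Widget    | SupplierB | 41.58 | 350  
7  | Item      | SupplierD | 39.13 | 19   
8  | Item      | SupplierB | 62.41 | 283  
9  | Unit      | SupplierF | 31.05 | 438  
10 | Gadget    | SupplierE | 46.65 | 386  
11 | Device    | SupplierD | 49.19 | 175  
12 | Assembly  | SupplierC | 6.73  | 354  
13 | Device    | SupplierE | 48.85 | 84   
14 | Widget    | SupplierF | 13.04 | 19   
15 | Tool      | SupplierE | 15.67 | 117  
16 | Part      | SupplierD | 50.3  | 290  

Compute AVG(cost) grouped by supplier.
SELECT supplier, AVG(cost) as result
FROM products
GROUP BY supplier

Result:
  SupplierB: 45.11
  SupplierC: 6.73
  SupplierD: 46.21
  SupplierE: 35.27
  SupplierF: 31.76
  SupplierG: 61.65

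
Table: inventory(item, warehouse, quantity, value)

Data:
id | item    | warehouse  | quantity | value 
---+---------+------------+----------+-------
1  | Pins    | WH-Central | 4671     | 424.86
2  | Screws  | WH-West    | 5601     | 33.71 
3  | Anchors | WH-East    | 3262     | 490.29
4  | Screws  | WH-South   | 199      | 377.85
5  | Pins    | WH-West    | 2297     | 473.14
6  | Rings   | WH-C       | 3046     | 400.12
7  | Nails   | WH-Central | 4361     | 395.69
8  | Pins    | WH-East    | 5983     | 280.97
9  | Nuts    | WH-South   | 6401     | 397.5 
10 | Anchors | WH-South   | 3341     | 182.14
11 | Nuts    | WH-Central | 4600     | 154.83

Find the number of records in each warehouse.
SELECT warehouse, COUNT(*) as count
FROM inventory
GROUP BY warehouse

Result:
  WH-C: 1
  WH-Central: 3
  WH-East: 2
  WH-South: 3
  WH-West: 2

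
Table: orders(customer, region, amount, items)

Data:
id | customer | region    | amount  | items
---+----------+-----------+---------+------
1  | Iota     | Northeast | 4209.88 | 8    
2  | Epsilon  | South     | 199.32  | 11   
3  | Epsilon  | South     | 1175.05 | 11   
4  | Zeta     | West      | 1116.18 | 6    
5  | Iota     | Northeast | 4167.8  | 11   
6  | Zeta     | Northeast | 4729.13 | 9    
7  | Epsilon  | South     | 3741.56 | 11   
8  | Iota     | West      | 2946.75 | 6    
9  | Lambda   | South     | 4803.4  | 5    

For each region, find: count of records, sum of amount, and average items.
SELECT region,
       COUNT(*) as cnt,
       SUM(amount) as total_amount,
       AVG(items) as avg_items
FROM orders
GROUP BY region

Result:
  Northeast: 3 records, 13106.81 total amount, 9.33 avg items
  South: 4 records, 9919.33 total amount, 9.50 avg items
  West: 2 records, 4062.93 total amount, 6.00 avg items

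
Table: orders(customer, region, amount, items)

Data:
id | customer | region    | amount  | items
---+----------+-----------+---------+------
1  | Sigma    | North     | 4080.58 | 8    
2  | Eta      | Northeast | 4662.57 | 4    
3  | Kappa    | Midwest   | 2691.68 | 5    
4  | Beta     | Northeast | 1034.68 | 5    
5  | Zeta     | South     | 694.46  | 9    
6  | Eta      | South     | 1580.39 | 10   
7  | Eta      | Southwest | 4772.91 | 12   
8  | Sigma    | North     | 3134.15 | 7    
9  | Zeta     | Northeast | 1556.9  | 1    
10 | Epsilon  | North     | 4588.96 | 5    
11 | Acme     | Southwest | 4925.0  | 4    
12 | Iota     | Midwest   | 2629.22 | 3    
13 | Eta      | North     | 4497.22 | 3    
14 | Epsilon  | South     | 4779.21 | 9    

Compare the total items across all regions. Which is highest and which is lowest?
SELECT region, SUM(items)
FROM orders
GROUP BY region
ORDER BY SUM(items)

All groups:
  Midwest: 8
  Northeast: 10
  Southwest: 16
  North: 23
  South: 28

Highest: South (28)
Lowest: Midwest (8)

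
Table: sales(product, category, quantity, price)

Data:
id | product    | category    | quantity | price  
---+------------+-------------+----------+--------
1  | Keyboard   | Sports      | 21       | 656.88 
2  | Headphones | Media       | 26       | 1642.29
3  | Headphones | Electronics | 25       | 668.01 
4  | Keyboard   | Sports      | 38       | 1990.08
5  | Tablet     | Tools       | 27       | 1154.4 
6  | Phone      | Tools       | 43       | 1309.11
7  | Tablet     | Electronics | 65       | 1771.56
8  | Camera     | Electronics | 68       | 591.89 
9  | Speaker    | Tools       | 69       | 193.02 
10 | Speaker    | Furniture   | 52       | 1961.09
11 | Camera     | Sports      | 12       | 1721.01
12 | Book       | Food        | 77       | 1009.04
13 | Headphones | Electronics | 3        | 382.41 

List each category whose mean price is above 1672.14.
SELECT category, AVG(price)
FROM sales
GROUP BY category
HAVING AVG(price) > 1672.14

Result:
  Furniture: avg=1961.09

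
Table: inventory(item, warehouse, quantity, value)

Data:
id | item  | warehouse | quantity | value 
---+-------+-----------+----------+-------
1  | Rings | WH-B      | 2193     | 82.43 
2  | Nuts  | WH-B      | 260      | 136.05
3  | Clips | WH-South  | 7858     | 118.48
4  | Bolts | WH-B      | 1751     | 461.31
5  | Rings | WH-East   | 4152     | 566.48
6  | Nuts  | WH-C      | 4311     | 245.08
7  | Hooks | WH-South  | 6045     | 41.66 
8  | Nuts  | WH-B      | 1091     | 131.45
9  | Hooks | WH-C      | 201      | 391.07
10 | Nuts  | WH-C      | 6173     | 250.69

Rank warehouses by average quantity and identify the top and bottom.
SELECT warehouse, AVG(quantity)
FROM inventory
GROUP BY warehouse
ORDER BY AVG(quantity)

All groups:
  WH-B: 1323.75
  WH-C: 3561.67
  WH-East: 4152.00
  WH-South: 6951.50

Highest: WH-South (6951.50)
Lowest: WH-B (1323.75)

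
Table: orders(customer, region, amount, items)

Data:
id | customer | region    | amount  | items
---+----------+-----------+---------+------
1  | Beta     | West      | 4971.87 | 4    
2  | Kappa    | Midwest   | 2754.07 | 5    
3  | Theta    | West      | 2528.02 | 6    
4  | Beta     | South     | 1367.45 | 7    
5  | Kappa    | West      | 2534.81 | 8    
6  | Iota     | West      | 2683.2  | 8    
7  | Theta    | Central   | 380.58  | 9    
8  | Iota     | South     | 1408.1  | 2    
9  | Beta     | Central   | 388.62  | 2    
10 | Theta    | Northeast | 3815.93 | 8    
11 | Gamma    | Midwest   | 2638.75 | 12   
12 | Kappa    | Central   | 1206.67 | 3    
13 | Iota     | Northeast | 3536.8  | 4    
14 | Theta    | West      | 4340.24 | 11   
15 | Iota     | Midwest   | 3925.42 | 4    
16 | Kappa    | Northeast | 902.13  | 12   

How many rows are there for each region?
SELECT region, COUNT(*) as count
FROM orders
GROUP BY region

Result:
  Central: 3
  Midwest: 3
  Northeast: 3
  South: 2
  West: 5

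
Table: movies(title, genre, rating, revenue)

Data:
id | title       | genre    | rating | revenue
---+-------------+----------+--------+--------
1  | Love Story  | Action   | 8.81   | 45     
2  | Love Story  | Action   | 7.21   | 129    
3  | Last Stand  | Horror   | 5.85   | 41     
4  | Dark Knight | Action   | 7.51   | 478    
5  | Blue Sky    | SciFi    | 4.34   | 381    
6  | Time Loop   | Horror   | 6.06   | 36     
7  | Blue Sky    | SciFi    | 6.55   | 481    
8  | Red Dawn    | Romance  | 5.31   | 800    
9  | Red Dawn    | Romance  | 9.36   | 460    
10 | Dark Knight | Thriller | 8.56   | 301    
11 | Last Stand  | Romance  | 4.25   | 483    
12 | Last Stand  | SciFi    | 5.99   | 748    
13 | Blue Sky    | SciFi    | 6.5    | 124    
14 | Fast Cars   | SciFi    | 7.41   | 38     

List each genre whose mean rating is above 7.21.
SELECT genre, AVG(rating)
FROM movies
GROUP BY genre
HAVING AVG(rating) > 7.21

Result:
  Action: avg=7.84
  Thriller: avg=8.56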